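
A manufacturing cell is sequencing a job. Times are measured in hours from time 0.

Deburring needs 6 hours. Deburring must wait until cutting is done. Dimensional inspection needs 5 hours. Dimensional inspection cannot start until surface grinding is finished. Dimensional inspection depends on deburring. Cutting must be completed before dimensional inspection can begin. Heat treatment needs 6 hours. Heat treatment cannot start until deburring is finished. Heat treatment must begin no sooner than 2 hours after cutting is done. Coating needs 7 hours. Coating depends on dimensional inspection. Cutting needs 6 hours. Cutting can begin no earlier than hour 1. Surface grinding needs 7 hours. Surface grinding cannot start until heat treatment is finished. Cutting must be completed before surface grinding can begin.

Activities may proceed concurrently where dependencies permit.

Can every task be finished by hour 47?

Yes

Cutting waits on its own release at hour 1, so it starts at hour 1 and finishes at 1 + 6 = hour 7.
Deburring cannot begin until cutting (finishes hour 7). It runs from hour 7 to 7 + 6 = hour 13.
For heat treatment: deburring (finishes hour 13); cutting (finishes hour 7, plus 2-hour gap → hour 9). Taking the maximum gives a start of hour 13, and it finishes at 13 + 6 = hour 19.
Surface grinding has to wait for heat treatment (finishes hour 19); cutting (finishes hour 7). The latest of these is hour 19, so surface grinding runs hour 19 to 19 + 7 = hour 26.
For dimensional inspection: surface grinding (finishes hour 26); deburring (finishes hour 13); cutting (finishes hour 7). Taking the maximum gives a start of hour 26, and it finishes at 26 + 5 = hour 31.
Coating waits on dimensional inspection (finishes hour 31), so it starts at hour 31 and finishes at 31 + 7 = hour 38.
Every task is finished by hour 38, which is no later than the deadline of 47, so the schedule is feasible.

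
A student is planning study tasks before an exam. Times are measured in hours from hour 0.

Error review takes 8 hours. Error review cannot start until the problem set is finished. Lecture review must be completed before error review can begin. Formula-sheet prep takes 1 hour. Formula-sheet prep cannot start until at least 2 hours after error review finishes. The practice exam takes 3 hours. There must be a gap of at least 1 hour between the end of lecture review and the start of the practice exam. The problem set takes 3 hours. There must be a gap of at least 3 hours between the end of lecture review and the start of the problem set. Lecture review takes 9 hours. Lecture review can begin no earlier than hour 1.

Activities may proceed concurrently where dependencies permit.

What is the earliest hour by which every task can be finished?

Lecture review waits on its own release at hour 1, so it starts at hour 1 and finishes at 1 + 9 = hour 10.
The practice exam waits on lecture review (finishes hour 10, plus 1-hour gap → hour 11), so it starts at hour 11 and finishes at 11 + 3 = hour 14.
The problem set cannot begin until lecture review (finishes hour 10, plus 3-hour gap → hour 13). It runs from hour 13 to 13 + 3 = hour 16.
Error review needs all of the problem set (finishes hour 16); lecture review (finishes hour 10). That puts its earliest start at hour 16; it finishes at 16 + 8 = hour 24.
Formula-sheet prep cannot begin until error review (finishes hour 24, plus 2-hour gap → hour 26). It runs from hour 26 to 26 + 1 = hour 27.
All tasks are finished once the last one completes. Finish times: Lecture review at 10, The problem set at 16, The practice exam at 14, Error review at 24, Formula-sheet prep at 27. The latest is hour 27.

27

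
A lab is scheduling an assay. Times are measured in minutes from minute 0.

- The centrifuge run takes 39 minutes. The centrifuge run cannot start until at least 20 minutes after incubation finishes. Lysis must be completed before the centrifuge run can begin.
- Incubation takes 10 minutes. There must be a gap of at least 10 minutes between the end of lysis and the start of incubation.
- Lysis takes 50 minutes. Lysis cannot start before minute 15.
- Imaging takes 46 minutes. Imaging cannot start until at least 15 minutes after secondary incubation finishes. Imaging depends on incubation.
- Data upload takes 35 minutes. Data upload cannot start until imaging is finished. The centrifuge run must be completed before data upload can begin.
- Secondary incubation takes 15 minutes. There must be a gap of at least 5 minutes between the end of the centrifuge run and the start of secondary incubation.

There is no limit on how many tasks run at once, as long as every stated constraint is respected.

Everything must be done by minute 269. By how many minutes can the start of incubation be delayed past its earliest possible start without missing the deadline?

Lysis cannot begin until its own release at minute 15. It runs from minute 15 to 15 + 50 = minute 65.
After lysis (finishes minute 65, plus 10-minute gap → minute 75), incubation can start at minute 75 and finishes at minute 85.

Working backward from the deadline:
Nothing follows data upload; the deadline of minute 269 is its only limit. It must start by 269 − 35 = minute 234.
Since data upload (must start by minute 234) depends on it, imaging must finish by minute 234. Backing off its 46-minute duration gives a latest start of minute 188.
Secondary incubation has to be done before imaging (must start by minute 188, minus 15-minute gap → minute 173). That means finishing by minute 173, i.e. starting by 173 − 15 = minute 158.
The centrifuge run has several dependents: secondary incubation (must start by minute 158, minus 5-minute gap → minute 153); data upload (must start by minute 234). The earliest of those limits is minute 153, so the centrifuge run must start by 153 − 39 = minute 114.
For incubation: the centrifuge run (must start by minute 114, minus 20-minute gap → minute 94); imaging (must start by minute 188). The most restrictive is minute 94; with a 10-minute duration, incubation must start by minute 84.
So incubation can start as early as minute 75 and as late as minute 84, giving 84 − 75 = 9 minutes of slack.

9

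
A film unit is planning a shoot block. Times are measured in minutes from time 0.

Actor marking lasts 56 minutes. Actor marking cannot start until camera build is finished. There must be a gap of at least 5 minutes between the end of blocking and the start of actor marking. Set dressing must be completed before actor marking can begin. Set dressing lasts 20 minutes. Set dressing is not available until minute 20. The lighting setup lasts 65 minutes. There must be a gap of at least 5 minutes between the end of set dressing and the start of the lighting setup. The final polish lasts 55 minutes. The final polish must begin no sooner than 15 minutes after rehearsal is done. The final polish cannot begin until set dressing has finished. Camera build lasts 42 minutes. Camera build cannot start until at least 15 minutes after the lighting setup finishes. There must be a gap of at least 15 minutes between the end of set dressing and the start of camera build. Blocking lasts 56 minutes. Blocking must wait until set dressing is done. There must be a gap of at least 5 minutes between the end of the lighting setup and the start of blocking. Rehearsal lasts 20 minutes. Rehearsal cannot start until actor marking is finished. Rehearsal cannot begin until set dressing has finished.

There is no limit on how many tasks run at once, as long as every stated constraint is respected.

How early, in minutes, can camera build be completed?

After its own release at minute 20, set dressing can start at minute 20 and finishes at minute 40.
After set dressing (finishes minute 40, plus 5-minute gap → minute 45), the lighting setup can start at minute 45 and finishes at minute 110.
Camera build has to wait for the lighting setup (finishes minute 110, plus 15-minute gap → minute 125); set dressing (finishes minute 40, plus 15-minute gap → minute 55). The latest of these is minute 125, so camera build runs minute 125 to 125 + 42 = minute 167.

167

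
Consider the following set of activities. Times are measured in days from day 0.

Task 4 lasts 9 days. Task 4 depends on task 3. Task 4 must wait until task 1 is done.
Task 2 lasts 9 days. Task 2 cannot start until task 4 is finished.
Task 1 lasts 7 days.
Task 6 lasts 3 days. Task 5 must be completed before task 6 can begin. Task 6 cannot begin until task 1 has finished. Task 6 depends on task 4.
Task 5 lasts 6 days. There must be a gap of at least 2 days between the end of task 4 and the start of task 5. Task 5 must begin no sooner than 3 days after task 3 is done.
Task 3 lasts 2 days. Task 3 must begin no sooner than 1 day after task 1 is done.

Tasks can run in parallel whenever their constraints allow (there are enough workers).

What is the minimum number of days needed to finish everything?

Nothing blocks task 1, so it runs from day 0 to day 7.
After task 1 (finishes day 7, plus 1-day gap → day 8), task 3 can start at day 8 and finishes at day 10.
Task 4 cannot start until task 3 (finishes day 10); task 1 (finishes day 7). The controlling bound is day 10, so task 4 finishes at 10 + 9 = day 19.
For task 5: task 4 (finishes day 19, plus 2-day gap → day 21); task 3 (finishes day 10, plus 3-day gap → day 13). Taking the maximum gives a start of day 21, and it finishes at 21 + 6 = day 27.
For task 6: task 5 (finishes day 27); task 1 (finishes day 7); task 4 (finishes day 19). Taking the maximum gives a start of day 27, and it finishes at 27 + 3 = day 30.
Task 2 waits on task 4 (finishes day 19), so it starts at day 19 and finishes at 19 + 9 = day 28.
All tasks are finished once the last one completes. Finish times: Task 1 at 7, Task 2 at 28, Task 3 at 10, Task 4 at 19, Task 5 at 27, Task 6 at 30. The latest is day 30.

30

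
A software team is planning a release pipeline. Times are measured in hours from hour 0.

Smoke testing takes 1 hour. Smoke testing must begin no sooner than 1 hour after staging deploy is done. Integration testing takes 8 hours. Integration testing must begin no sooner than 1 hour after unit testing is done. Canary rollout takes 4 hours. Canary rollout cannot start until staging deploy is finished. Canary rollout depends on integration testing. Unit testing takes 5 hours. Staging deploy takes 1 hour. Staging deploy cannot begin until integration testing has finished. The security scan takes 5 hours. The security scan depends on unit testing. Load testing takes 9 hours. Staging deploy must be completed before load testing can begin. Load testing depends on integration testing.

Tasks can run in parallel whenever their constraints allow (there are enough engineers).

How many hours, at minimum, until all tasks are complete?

24

Nothing blocks unit testing, so it runs from hour 0 to hour 5.
After unit testing (finishes hour 5), the security scan can start at hour 5 and finishes at hour 10.
Integration testing cannot begin until unit testing (finishes hour 5, plus 1-hour gap → hour 6). It runs from hour 6 to 6 + 8 = hour 14.
Staging deploy cannot begin until integration testing (finishes hour 14). It runs from hour 14 to 14 + 1 = hour 15.
For load testing: staging deploy (finishes hour 15); integration testing (finishes hour 14). Taking the maximum gives a start of hour 15, and it finishes at 15 + 9 = hour 24.
For canary rollout: staging deploy (finishes hour 15); integration testing (finishes hour 14). Taking the maximum gives a start of hour 15, and it finishes at 15 + 4 = hour 19.
Smoke testing waits on staging deploy (finishes hour 15, plus 1-hour gap → hour 16), so it starts at hour 16 and finishes at 16 + 1 = hour 17.
All tasks are finished once the last one completes. Finish times: Unit testing at 5, Integration testing at 14, The security scan at 10, Staging deploy at 15, Smoke testing at 17, Canary rollout at 19, Load testing at 24. The latest is hour 24.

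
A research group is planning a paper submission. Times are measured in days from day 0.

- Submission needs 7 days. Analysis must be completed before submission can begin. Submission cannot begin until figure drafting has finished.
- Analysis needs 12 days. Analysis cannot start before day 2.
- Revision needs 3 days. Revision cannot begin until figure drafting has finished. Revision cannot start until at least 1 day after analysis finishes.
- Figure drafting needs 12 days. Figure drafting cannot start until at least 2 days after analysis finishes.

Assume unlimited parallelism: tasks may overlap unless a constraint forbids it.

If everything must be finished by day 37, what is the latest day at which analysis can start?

4

Revision has no dependents, so it just needs to finish by day 37. Starting by 37 − 3 = day 34 achieves that.
To finish by day 37, submission (duration 7) must start no later than day 30.
Figure drafting has several dependents: revision (must start by day 34); submission (must start by day 30). The earliest of those limits is day 30, so figure drafting must start by 30 − 12 = day 18.
Analysis has several dependents: figure drafting (must start by day 18, minus 2-day gap → day 16); revision (must start by day 34, minus 1-day gap → day 33); submission (must start by day 30). The earliest of those limits is day 16, so analysis must start by 16 − 12 = day 4.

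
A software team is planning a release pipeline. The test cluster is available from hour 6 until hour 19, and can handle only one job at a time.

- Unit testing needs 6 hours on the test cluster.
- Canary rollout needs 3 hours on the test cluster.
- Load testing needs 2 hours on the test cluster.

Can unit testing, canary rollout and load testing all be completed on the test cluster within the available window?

The test cluster window is 19 − 6 = 13 hours.
Running back to back, the jobs need 6 + 3 + 2 = 11 hours on the test cluster.
Since 11 ≤ 13, they fit within the window.

Yes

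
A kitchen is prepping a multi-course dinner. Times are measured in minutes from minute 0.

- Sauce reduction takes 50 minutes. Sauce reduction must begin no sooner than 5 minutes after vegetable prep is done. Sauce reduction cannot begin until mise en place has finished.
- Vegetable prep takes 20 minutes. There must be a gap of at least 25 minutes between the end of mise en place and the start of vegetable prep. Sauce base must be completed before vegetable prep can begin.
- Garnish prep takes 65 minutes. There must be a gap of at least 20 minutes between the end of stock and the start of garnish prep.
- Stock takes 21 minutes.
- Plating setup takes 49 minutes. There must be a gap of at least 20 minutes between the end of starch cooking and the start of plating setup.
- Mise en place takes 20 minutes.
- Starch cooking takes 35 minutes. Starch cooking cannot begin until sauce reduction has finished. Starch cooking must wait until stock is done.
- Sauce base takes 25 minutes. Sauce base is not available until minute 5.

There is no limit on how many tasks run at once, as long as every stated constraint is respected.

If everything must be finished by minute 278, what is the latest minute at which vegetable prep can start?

To finish by minute 278, plating setup (duration 49) must start no later than minute 229.
Starch cooking has to be done before plating setup (must start by minute 229, minus 20-minute gap → minute 209). That means finishing by minute 209, i.e. starting by 209 − 35 = minute 174.
Sauce reduction feeds into starch cooking (must start by minute 174); so sauce reduction must finish by minute 174 and therefore start by minute 124.
Vegetable prep feeds into sauce reduction (must start by minute 124, minus 5-minute gap → minute 119); so vegetable prep must finish by minute 119 and therefore start by minute 99.

99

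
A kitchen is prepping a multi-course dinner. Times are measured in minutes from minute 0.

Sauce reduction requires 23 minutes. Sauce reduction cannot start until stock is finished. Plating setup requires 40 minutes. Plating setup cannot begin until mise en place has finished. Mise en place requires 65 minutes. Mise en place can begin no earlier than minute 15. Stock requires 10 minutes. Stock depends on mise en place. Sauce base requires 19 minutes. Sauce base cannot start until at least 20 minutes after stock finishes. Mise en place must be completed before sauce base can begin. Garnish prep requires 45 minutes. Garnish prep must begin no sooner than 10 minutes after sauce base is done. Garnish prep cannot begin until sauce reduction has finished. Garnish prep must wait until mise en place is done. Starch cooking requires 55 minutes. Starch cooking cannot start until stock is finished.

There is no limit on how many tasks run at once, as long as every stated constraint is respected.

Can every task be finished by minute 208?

Yes

After its own release at minute 15, mise en place can start at minute 15 and finishes at minute 80.
Plating setup cannot begin until mise en place (finishes minute 80). It runs from minute 80 to 80 + 40 = minute 120.
Stock waits on mise en place (finishes minute 80), so it starts at minute 80 and finishes at 80 + 10 = minute 90.
Starch cooking waits on stock (finishes minute 90), so it starts at minute 90 and finishes at 90 + 55 = minute 145.
After stock (finishes minute 90), sauce reduction can start at minute 90 and finishes at minute 113.
Sauce base has to wait for stock (finishes minute 90, plus 20-minute gap → minute 110); mise en place (finishes minute 80). The latest of these is minute 110, so sauce base runs minute 110 to 110 + 19 = minute 129.
Garnish prep needs all of sauce base (finishes minute 129, plus 10-minute gap → minute 139); sauce reduction (finishes minute 113); mise en place (finishes minute 80). That puts its earliest start at minute 139; it finishes at 139 + 45 = minute 184.
Every task is finished by minute 184, which is no later than the deadline of 208, so the schedule is feasible.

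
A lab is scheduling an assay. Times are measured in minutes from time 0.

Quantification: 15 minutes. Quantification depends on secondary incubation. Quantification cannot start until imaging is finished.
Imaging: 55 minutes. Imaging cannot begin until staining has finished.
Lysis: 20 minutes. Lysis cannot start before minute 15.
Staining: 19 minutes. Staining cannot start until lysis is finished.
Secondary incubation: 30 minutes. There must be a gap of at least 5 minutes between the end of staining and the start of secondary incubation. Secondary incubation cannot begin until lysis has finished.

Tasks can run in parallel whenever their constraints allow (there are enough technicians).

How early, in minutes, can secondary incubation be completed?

89

Lysis waits on its own release at minute 15, so it starts at minute 15 and finishes at 15 + 20 = minute 35.
After lysis (finishes minute 35), staining can start at minute 35 and finishes at minute 54.
For secondary incubation: staining (finishes minute 54, plus 5-minute gap → minute 59); lysis (finishes minute 35). Taking the maximum gives a start of minute 59, and it finishes at 59 + 30 = minute 89.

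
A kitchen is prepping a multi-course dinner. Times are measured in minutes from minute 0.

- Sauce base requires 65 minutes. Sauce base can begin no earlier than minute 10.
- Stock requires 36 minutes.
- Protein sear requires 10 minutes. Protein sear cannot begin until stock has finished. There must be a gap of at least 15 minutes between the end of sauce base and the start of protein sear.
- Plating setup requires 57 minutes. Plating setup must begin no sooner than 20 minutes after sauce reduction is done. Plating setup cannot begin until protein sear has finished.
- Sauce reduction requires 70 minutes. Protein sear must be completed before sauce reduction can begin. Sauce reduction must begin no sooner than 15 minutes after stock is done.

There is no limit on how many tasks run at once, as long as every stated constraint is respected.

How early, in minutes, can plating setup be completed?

247

After its own release at minute 10, sauce base can start at minute 10 and finishes at minute 75.
Nothing blocks stock, so it runs from minute 0 to minute 36.
Protein sear needs all of stock (finishes minute 36); sauce base (finishes minute 75, plus 15-minute gap → minute 90). That puts its earliest start at minute 90; it finishes at 90 + 10 = minute 100.
For sauce reduction: protein sear (finishes minute 100); stock (finishes minute 36, plus 15-minute gap → minute 51). Taking the maximum gives a start of minute 100, and it finishes at 100 + 70 = minute 170.
Plating setup has to wait for sauce reduction (finishes minute 170, plus 20-minute gap → minute 190); protein sear (finishes minute 100). The latest of these is minute 190, so plating setup runs minute 190 to 190 + 57 = minute 247.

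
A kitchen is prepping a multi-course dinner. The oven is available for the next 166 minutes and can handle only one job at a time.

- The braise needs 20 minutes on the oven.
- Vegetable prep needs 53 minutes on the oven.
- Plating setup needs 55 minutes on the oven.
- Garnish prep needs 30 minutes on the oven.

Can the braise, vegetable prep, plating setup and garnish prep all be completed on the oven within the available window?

Running back to back, the jobs need 20 + 53 + 55 + 30 = 158 minutes on the oven.
Since 158 ≤ 166, they fit within the window.

Yes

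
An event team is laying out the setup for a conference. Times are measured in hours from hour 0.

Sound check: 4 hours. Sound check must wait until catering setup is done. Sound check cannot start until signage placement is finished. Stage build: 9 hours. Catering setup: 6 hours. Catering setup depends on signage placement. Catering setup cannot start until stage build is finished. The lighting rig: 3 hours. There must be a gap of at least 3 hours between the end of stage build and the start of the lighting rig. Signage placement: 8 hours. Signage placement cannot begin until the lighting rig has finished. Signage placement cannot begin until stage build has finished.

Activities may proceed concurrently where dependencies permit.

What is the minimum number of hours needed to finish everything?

33

Nothing blocks stage build, so it runs from hour 0 to hour 9.
The lighting rig waits on stage build (finishes hour 9, plus 3-hour gap → hour 12), so it starts at hour 12 and finishes at 12 + 3 = hour 15.
Signage placement cannot start until the lighting rig (finishes hour 15); stage build (finishes hour 9). The controlling bound is hour 15, so signage placement finishes at 15 + 8 = hour 23.
Catering setup needs all of signage placement (finishes hour 23); stage build (finishes hour 9). That puts its earliest start at hour 23; it finishes at 23 + 6 = hour 29.
Sound check needs all of catering setup (finishes hour 29); signage placement (finishes hour 23). That puts its earliest start at hour 29; it finishes at 29 + 4 = hour 33.
All tasks are finished once the last one completes. Finish times: Stage build at 9, The lighting rig at 15, Signage placement at 23, Catering setup at 29, Sound check at 33. The latest is hour 33.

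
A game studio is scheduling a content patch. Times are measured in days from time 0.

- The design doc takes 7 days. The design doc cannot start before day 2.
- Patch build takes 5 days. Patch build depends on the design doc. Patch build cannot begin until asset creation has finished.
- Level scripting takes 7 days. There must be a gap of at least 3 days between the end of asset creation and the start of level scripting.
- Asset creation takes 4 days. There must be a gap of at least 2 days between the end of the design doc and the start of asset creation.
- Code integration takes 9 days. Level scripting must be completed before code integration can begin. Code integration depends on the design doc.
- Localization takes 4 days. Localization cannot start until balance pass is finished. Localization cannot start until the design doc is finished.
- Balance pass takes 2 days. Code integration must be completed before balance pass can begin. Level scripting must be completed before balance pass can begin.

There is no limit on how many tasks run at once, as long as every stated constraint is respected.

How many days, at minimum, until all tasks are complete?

40

The design doc cannot begin until its own release at day 2. It runs from day 2 to 2 + 7 = day 9.
Asset creation cannot begin until the design doc (finishes day 9, plus 2-day gap → day 11). It runs from day 11 to 11 + 4 = day 15.
Patch build cannot start until the design doc (finishes day 9); asset creation (finishes day 15). The controlling bound is day 15, so patch build finishes at 15 + 5 = day 20.
Level scripting cannot begin until asset creation (finishes day 15, plus 3-day gap → day 18). It runs from day 18 to 18 + 7 = day 25.
For code integration: level scripting (finishes day 25); the design doc (finishes day 9). Taking the maximum gives a start of day 25, and it finishes at 25 + 9 = day 34.
Balance pass has to wait for code integration (finishes day 34); level scripting (finishes day 25). The latest of these is day 34, so balance pass runs day 34 to 34 + 2 = day 36.
Localization needs all of balance pass (finishes day 36); the design doc (finishes day 9). That puts its earliest start at day 36; it finishes at 36 + 4 = day 40.
All tasks are finished once the last one completes. Finish times: The design doc at 9, Asset creation at 15, Level scripting at 25, Code integration at 34, Balance pass at 36, Localization at 40, Patch build at 20. The latest is day 40.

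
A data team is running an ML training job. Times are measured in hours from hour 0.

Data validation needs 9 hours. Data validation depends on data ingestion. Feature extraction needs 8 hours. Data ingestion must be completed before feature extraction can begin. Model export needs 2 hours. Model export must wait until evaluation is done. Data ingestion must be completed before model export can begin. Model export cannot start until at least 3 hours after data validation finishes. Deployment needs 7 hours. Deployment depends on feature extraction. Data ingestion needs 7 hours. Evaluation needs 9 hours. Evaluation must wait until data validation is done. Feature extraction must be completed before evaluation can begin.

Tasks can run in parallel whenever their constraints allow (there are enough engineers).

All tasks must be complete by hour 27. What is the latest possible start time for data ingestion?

Model export has no dependents, so it just needs to finish by hour 27. Starting by 27 − 2 = hour 25 achieves that.
Since model export (must start by hour 25) depends on it, evaluation must finish by hour 25. Backing off its 9-hour duration gives a latest start of hour 16.
Data validation has several dependents: evaluation (must start by hour 16); model export (must start by hour 25, minus 3-hour gap → hour 22). The earliest of those limits is hour 16, so data validation must start by 16 − 9 = hour 7.
Nothing follows deployment; the deadline of hour 27 is its only limit. It must start by 27 − 7 = hour 20.
Feature extraction must finish in time for evaluation (must start by hour 16); deployment (must start by hour 20). The tightest is hour 16, so feature extraction must start by 16 − 8 = hour 8.
For data ingestion: data validation (must start by hour 7); feature extraction (must start by hour 8); model export (must start by hour 25). The most restrictive is hour 7; with a 7-hour duration, data ingestion must start by hour 0.

0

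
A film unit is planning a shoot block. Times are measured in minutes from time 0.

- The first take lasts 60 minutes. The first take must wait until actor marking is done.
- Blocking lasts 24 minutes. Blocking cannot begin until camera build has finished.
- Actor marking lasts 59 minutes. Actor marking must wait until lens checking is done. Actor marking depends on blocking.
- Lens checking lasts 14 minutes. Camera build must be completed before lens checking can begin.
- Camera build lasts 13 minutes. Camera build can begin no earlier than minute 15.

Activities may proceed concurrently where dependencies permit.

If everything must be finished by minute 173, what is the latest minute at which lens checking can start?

The first take must finish by minute 173; it takes 60 minutes, so it must start by 173 − 60 = minute 113.
Actor marking has to be done before the first take (must start by minute 113). That means finishing by minute 113, i.e. starting by 113 − 59 = minute 54.
Since actor marking (must start by minute 54) depends on it, lens checking must finish by minute 54. Backing off its 14-minute duration gives a latest start of minute 40.

40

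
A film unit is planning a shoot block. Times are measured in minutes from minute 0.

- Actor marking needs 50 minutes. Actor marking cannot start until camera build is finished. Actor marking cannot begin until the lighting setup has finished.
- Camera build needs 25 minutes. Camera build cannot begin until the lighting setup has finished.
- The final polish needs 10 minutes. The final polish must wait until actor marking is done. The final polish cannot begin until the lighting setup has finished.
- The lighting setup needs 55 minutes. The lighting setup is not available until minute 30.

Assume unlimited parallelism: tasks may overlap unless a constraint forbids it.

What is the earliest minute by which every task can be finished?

170

After its own release at minute 30, the lighting setup can start at minute 30 and finishes at minute 85.
Camera build waits on the lighting setup (finishes minute 85), so it starts at minute 85 and finishes at 85 + 25 = minute 110.
Actor marking cannot start until camera build (finishes minute 110); the lighting setup (finishes minute 85). The controlling bound is minute 110, so actor marking finishes at 110 + 50 = minute 160.
For the final polish: actor marking (finishes minute 160); the lighting setup (finishes minute 85). Taking the maximum gives a start of minute 160, and it finishes at 160 + 10 = minute 170.
All tasks are finished once the last one completes. Finish times: The lighting setup at 85, Camera build at 110, Actor marking at 160, The final polish at 170. The latest is minute 170.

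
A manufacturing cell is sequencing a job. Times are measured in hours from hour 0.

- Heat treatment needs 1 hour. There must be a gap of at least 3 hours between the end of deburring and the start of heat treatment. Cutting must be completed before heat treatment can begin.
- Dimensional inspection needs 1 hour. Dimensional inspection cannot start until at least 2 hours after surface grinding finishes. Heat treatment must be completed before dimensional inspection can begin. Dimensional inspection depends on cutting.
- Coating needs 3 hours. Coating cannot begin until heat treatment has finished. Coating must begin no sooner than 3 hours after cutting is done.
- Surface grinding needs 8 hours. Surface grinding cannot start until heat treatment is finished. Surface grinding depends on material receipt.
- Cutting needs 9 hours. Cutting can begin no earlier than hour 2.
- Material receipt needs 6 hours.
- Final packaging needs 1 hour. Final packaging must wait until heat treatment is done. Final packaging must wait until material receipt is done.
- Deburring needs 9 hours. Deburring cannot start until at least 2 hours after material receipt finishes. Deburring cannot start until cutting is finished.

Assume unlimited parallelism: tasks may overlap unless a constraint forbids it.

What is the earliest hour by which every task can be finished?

35

Cutting cannot begin until its own release at hour 2. It runs from hour 2 to 2 + 9 = hour 11.
Nothing blocks material receipt, so it runs from hour 0 to hour 6.
Deburring needs all of material receipt (finishes hour 6, plus 2-hour gap → hour 8); cutting (finishes hour 11). That puts its earliest start at hour 11; it finishes at 11 + 9 = hour 20.
For heat treatment: deburring (finishes hour 20, plus 3-hour gap → hour 23); cutting (finishes hour 11). Taking the maximum gives a start of hour 23, and it finishes at 23 + 1 = hour 24.
Final packaging cannot start until heat treatment (finishes hour 24); material receipt (finishes hour 6). The controlling bound is hour 24, so final packaging finishes at 24 + 1 = hour 25.
Coating cannot start until heat treatment (finishes hour 24); cutting (finishes hour 11, plus 3-hour gap → hour 14). The controlling bound is hour 24, so coating finishes at 24 + 3 = hour 27.
Surface grinding has to wait for heat treatment (finishes hour 24); material receipt (finishes hour 6). The latest of these is hour 24, so surface grinding runs hour 24 to 24 + 8 = hour 32.
For dimensional inspection: surface grinding (finishes hour 32, plus 2-hour gap → hour 34); heat treatment (finishes hour 24); cutting (finishes hour 11). Taking the maximum gives a start of hour 34, and it finishes at 34 + 1 = hour 35.
All tasks are finished once the last one completes. Finish times: Material receipt at 6, Cutting at 11, Deburring at 20, Heat treatment at 24, Surface grinding at 32, Dimensional inspection at 35, Coating at 27, Final packaging at 25. The latest is hour 35.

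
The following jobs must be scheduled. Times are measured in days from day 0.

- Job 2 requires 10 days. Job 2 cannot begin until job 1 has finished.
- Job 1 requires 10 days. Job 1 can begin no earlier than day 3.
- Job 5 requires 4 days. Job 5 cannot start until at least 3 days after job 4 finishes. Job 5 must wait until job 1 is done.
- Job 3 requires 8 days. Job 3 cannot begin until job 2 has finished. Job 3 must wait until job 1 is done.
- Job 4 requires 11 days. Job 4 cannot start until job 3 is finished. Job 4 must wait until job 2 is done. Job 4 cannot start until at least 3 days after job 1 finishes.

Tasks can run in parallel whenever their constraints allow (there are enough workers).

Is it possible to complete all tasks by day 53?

Job 1 waits on its own release at day 3, so it starts at day 3 and finishes at 3 + 10 = day 13.
Job 2 waits on job 1 (finishes day 13), so it starts at day 13 and finishes at 13 + 10 = day 23.
Job 3 needs all of job 2 (finishes day 23); job 1 (finishes day 13). That puts its earliest start at day 23; it finishes at 23 + 8 = day 31.
Job 4 needs all of job 3 (finishes day 31); job 2 (finishes day 23); job 1 (finishes day 13, plus 3-day gap → day 16). That puts its earliest start at day 31; it finishes at 31 + 11 = day 42.
Job 5 cannot start until job 4 (finishes day 42, plus 3-day gap → day 45); job 1 (finishes day 13). The controlling bound is day 45, so job 5 finishes at 45 + 4 = day 49.
Every task is finished by day 49, which is no later than the deadline of 53, so the schedule is feasible.

Yes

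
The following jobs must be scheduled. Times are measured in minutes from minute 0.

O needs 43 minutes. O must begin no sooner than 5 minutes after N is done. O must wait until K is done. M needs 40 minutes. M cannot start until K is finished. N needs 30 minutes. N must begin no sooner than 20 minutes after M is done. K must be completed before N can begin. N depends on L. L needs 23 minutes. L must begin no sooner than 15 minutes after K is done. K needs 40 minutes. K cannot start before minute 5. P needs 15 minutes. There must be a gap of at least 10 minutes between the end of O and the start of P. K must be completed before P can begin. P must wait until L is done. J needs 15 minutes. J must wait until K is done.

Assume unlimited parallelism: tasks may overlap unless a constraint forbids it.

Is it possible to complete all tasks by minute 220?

Yes

After its own release at minute 5, K can start at minute 5 and finishes at minute 45.
M cannot begin until K (finishes minute 45). It runs from minute 45 to 45 + 40 = minute 85.
After K (finishes minute 45, plus 15-minute gap → minute 60), L can start at minute 60 and finishes at minute 83.
N needs all of M (finishes minute 85, plus 20-minute gap → minute 105); K (finishes minute 45); L (finishes minute 83). That puts its earliest start at minute 105; it finishes at 105 + 30 = minute 135.
O cannot start until N (finishes minute 135, plus 5-minute gap → minute 140); K (finishes minute 45). The controlling bound is minute 140, so O finishes at 140 + 43 = minute 183.
P has to wait for O (finishes minute 183, plus 10-minute gap → minute 193); K (finishes minute 45); L (finishes minute 83). The latest of these is minute 193, so P runs minute 193 to 193 + 15 = minute 208.
After K (finishes minute 45), J can start at minute 45 and finishes at minute 60.
Every task is finished by minute 208, which is no later than the deadline of 220, so the schedule is feasible.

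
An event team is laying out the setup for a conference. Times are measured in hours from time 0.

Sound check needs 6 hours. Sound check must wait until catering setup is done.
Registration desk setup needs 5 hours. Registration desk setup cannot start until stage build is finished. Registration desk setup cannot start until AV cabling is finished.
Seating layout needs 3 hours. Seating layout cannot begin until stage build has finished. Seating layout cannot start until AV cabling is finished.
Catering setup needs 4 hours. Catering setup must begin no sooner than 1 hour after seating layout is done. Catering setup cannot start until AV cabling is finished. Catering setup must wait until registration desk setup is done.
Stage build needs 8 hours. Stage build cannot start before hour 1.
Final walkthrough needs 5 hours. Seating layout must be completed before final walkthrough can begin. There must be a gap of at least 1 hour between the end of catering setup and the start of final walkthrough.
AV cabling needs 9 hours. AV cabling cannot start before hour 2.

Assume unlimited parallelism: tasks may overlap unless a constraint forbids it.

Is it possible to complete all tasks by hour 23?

No

AV cabling cannot begin until its own release at hour 2. It runs from hour 2 to 2 + 9 = hour 11.
Stage build waits on its own release at hour 1, so it starts at hour 1 and finishes at 1 + 8 = hour 9.
For registration desk setup: stage build (finishes hour 9); AV cabling (finishes hour 11). Taking the maximum gives a start of hour 11, and it finishes at 11 + 5 = hour 16.
Seating layout has to wait for stage build (finishes hour 9); AV cabling (finishes hour 11). The latest of these is hour 11, so seating layout runs hour 11 to 11 + 3 = hour 14.
Catering setup needs all of seating layout (finishes hour 14, plus 1-hour gap → hour 15); AV cabling (finishes hour 11); registration desk setup (finishes hour 16). That puts its earliest start at hour 16; it finishes at 16 + 4 = hour 20.
Final walkthrough cannot start until seating layout (finishes hour 14); catering setup (finishes hour 20, plus 1-hour gap → hour 21). The controlling bound is hour 21, so final walkthrough finishes at 21 + 5 = hour 26.
Sound check waits on catering setup (finishes hour 20), so it starts at hour 20 and finishes at 20 + 6 = hour 26.
The earliest everything can be done is hour 26, which is after the deadline of 23, so it is not possible.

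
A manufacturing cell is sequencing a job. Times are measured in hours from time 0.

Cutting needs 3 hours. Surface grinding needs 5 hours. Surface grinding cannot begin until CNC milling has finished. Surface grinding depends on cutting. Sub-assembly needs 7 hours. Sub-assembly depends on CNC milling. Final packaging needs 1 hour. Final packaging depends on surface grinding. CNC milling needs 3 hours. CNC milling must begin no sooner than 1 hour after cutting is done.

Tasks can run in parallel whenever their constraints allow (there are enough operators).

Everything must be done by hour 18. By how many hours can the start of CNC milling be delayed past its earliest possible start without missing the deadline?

Nothing blocks cutting, so it runs from hour 0 to hour 3.
CNC milling waits on cutting (finishes hour 3, plus 1-hour gap → hour 4), so it starts at hour 4 and finishes at 4 + 3 = hour 7.

Working backward from the deadline:
To finish by hour 18, final packaging (duration 1) must start no later than hour 17.
Surface grinding feeds into final packaging (must start by hour 17); so surface grinding must finish by hour 17 and therefore start by hour 12.
To finish by hour 18, sub-assembly (duration 7) must start no later than hour 11.
CNC milling must finish in time for surface grinding (must start by hour 12); sub-assembly (must start by hour 11). The tightest is hour 11, so CNC milling must start by 11 − 3 = hour 8.
So CNC milling can start as early as hour 4 and as late as hour 8, giving 8 − 4 = 4 hours of slack.

4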